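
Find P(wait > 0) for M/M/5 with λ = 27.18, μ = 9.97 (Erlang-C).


a = λ/μ = 2.7262; ρ = a/5 = 0.5452
P₀ = 0.062973 (from M/M/c formula)
C(c,a) = [a^c/(c!(1−ρ))]·P₀ = [150.58145/(120·0.4548)]·0.062973
= 2.75933·0.062973 = 0.173763

Final: 0.173763


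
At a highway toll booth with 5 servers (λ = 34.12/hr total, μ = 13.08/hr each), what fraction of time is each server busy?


ρ = λ/(cμ) = 34.12/(5·13.08) = 34.12/65.40 = 0.5217

Final: 0.5217


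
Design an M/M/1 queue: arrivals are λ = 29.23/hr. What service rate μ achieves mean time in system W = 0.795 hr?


W = 1/(μ−λ) ⇒ μ − λ = 1/W = 1/0.795 = 1.2579
μ = λ + 1/W = 29.23 + 1.2579 = 30.4879 per hr

Final: 30.4879 /hr


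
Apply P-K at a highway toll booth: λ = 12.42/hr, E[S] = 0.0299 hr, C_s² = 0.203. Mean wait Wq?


ρ = λ·E[S] = 12.42·0.0299 = 0.3714
E[S²] = E[S]²(1+C_s²) = 0.0299²·(1+0.203) = 0.001075
Wq = λ·E[S²]/(2(1−ρ)) = 12.42·0.001075/(2·0.6286) = 0.01062 hr

Final: 0.01062 hr


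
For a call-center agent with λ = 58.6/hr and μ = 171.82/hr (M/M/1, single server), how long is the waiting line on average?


ρ = 58.6/171.82 = 0.3411
Lq = ρ²/(1−ρ) = 0.1163/0.6589 = 0.1765

Final: 0.1765


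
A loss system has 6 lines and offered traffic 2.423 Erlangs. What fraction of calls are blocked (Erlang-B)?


B(c,a) = (a^c/c!) / Σ_{k=0}^{c} a^k/k!
a^6/6! = 0.281053
Σ terms (k=0..6): 1.00000 + 2.42300 + 2.93546 + 2.37088 + 1.43616 + 0.69596 + 0.28105 = 11.142515
B = 0.281053/11.142515 = 0.025223

Final: 0.025223


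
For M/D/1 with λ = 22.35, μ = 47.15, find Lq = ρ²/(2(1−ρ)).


ρ = 22.35/47.15 = 0.4740
M/D/1: Lq = ρ²/(2(1−ρ)) = 0.2247/(2·0.5260) = 0.21360

Final: 0.21360


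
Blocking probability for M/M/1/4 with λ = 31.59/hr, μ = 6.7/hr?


ρ = λ/μ = 31.59/6.7 = 4.7149
P_K = (1−ρ)ρ^K/(1−ρ^(K+1)) = (-3.7149·494.196076)/(1 − 2330.097619)
= -1835.901542/-2329.097619 = 0.788246

Final: 0.788246


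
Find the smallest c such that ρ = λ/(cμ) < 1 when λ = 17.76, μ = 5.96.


Stability requires cμ > λ ⇔ c > λ/μ.
λ/μ = 17.76/5.96 = 2.9799
Minimum integer c = ⌊2.9799⌋ + 1 = 3
Check: 3·5.96 = 17.88 > 17.76, while 2·5.96 = 11.92 ≤ 17.76

Final: 3 servers


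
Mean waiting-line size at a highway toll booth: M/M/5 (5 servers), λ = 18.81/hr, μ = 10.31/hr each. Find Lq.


a = λ/μ = 1.8244; ρ = a/5 = 0.3649
P₀ = 0.160572
Lq = P₀·a^c·ρ / (c!·(1−ρ)²) = 0.160572·20.21393·0.3649/(120·0.40337)
= 0.02447

Final: 0.02447


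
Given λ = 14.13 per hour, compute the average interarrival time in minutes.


Mean interarrival time = 1/λ = 1/14.13 hour = 0.07077 hour
In minutes: 0.07077 × 60 = 4.2463 min

Final: 4.2463 min


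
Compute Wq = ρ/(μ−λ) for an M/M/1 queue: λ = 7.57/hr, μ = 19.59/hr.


ρ = 7.57/19.59 = 0.3864
Wq = ρ/(μ−λ) = 0.3864/(19.59 − 7.57) = 0.3864/12.02 = 0.03215 hr

Final: 0.03215 hr


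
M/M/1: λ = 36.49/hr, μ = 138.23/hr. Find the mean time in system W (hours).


W = 1/(μ−λ) = 1/(138.23 − 36.49) = 1/101.74 = 0.009829 hr

Final: 0.009829 hr


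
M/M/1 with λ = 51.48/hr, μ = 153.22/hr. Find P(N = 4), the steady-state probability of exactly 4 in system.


ρ = 51.48/153.22 = 0.3360
P_n = (1−ρ)·ρ^n = (1 − 0.3360)·0.3360^4 = 0.6640·0.012744 = 0.008462

Final: 0.008462


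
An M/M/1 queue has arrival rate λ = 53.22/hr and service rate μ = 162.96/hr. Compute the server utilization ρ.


ρ = λ/μ = 53.22/162.96 = 0.3266

Final: 0.3266


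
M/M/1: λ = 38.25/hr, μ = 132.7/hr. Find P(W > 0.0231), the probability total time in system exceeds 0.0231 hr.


W ~ Exponential(μ−λ) for M/M/1.
μ − λ = 132.7 − 38.25 = 94.4500
P(W > t) = e^{−(μ−λ)t} = e^{−2.1818} = 0.112839

Final: 0.112839


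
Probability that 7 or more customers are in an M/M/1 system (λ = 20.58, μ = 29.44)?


ρ = 20.58/29.44 = 0.6990
P(N ≥ n) = ρ^n = 0.6990^7 = 0.081574

Final: 0.081574


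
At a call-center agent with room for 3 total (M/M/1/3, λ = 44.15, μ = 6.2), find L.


ρ = 44.15/6.2 = 7.1210
L = ρ[1 − (K+1)ρ^K + Kρ^(K+1)] / [(1−ρ)(1−ρ^(K+1))]
Numerator: 7.1210·(1 − 4·361.091325 + 3·2571.319679) = 44652.695722
Denominator: (-6.1210)·(-2570.319679) = 15732.843844
L = 44652.695722/15732.843844 = 2.8382

Final: 2.8382


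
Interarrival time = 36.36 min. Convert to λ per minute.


λ = 1/(interarrival time) in consistent units.
1 minute = 1 min, so λ = 1/36.36 = 0.02750 per minute

Final: 0.02750 /min


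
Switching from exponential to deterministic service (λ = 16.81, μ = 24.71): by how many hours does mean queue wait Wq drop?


ρ = 16.81/24.71 = 0.6803
Wq(M/M/1) = ρ/(μ−λ) = 0.6803/7.90 = 0.08611 hr
Wq(M/D/1) = ρ/(2(μ−λ)) = 0.04306 hr
Savings = 0.08611 − 0.04306 = 0.04306 hr

Final: 0.04306 hr


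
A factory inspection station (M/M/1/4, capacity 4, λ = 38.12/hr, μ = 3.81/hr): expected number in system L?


ρ = 38.12/3.81 = 10.0052
L = ρ[1 − (K+1)ρ^K + Kρ^(K+1)] / [(1−ρ)(1−ρ^(K+1))]
Numerator: 10.0052·(1 − 5·10021.013914 + 4·100262.742892) = 3511311.260927
Denominator: (-9.0052)·(-100261.742892) = 902881.994393
L = 3511311.260927/902881.994393 = 3.8890

Final: 3.8890


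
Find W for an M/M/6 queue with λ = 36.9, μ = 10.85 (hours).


a = 3.4009; ρ = 0.5668; P₀ = 0.032189
Lq = P₀·a^c·ρ/(c!(1−ρ)²) = 0.20896
Wq = Lq/λ = 0.20896/36.9 = 0.005663 hr
W = Wq + 1/μ = 0.005663 + 0.09217 = 0.09783 hr

Final: 0.09783 hr


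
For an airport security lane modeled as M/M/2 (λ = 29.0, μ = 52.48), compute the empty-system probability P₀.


a = λ/μ = 29.0/52.48 = 0.5526; ρ = a/c = 0.2763
Σ_{k=0}^{1} a^k/k! (terms k=0..1) = 1.00000 + 0.55259 = 1.55259
Tail: a^2/(2!(1−ρ)) = 0.30536/(2·0.7237) = 0.21097
P₀ = 1/(1.55259 + 0.21097) = 1/1.76356 = 0.567035

Final: 0.567035


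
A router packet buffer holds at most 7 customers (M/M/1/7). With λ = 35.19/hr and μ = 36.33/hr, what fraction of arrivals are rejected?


ρ = λ/μ = 35.19/36.33 = 0.9686
P_K = (1−ρ)ρ^K/(1−ρ^(K+1)) = (0.03138·0.799976)/(1 − 0.774874)
= 0.025102/0.225126 = 0.111504

Final: 0.111504


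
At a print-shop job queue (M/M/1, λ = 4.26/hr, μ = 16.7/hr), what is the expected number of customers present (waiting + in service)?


ρ = λ/μ = 4.26/16.7 = 0.2551
L = ρ/(1−ρ) = 0.2551/(1 − 0.2551) = 0.2551/0.7449 = 0.3424

Final: 0.3424


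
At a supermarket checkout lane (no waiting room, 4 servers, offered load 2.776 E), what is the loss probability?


B(c,a) = (a^c/c!) / Σ_{k=0}^{c} a^k/k!
a^4/4! = 2.474381
Σ terms (k=0..4): 1.00000 + 2.77600 + 3.85309 + 3.56539 + 2.47438 = 13.668860
B = 2.474381/13.668860 = 0.181023

Final: 0.181023


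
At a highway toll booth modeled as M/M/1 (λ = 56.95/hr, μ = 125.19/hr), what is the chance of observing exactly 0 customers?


ρ = 56.95/125.19 = 0.4549
P_n = (1−ρ)·ρ^n = (1 − 0.4549)·0.4549^0 = 0.5451·1.000000 = 0.545091

Final: 0.545091


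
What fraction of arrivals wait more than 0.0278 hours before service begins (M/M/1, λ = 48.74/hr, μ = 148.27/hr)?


ρ = 48.74/148.27 = 0.3287
P(Wq > t) = ρ·e^{−(μ−λ)t} = 0.3287·e^{−2.7669}
= 0.3287·0.062854 = 0.020662

Final: 0.020662


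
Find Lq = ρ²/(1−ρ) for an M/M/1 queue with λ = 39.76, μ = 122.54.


ρ = 39.76/122.54 = 0.3245
Lq = ρ²/(1−ρ) = 0.1053/0.6755 = 0.1558

Final: 0.1558


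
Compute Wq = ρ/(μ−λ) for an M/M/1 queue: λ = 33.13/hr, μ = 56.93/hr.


ρ = 33.13/56.93 = 0.5819
Wq = ρ/(μ−λ) = 0.5819/(56.93 − 33.13) = 0.5819/23.80 = 0.02445 hr

Final: 0.02445 hr


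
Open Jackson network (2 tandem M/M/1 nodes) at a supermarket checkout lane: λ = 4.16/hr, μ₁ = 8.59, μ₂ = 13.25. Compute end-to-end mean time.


Each node sees arrival rate λ = 4.16/hr (tandem ⇒ throughput preserved).
W₁ = 1/(μ₁−λ) = 1/(8.59−4.16) = 0.22573 hr
W₂ = 1/(μ₂−λ) = 1/(13.25−4.16) = 0.11001 hr
W_total = W₁ + W₂ = 0.22573 + 0.11001 = 0.33574 hr

Final: 0.33574 hr


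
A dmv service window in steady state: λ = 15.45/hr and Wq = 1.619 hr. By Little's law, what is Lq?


Lq = λWq = 15.45·1.619 = 25.0135

Final: 25.0135


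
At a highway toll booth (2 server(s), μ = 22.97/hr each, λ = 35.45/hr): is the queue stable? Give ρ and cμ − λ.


Total capacity cμ = 2·22.97 = 45.94/hr
ρ = λ/(cμ) = 35.45/45.94 = 0.7717
Stable ⇔ ρ < 1: YES
Spare capacity = cμ − λ = 45.94 − 35.45 = 10.49/hr

Final: ρ = 0.7717; stable; margin = 10.49/hr


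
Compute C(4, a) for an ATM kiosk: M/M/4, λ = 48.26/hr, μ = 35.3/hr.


a = λ/μ = 1.3671; ρ = a/4 = 0.3418
P₀ = 0.253248 (from M/M/c formula)
C(c,a) = [a^c/(c!(1−ρ))]·P₀ = [3.49342/(24·0.6582)]·0.253248
= 0.22114·0.253248 = 0.056004

Final: 0.056004


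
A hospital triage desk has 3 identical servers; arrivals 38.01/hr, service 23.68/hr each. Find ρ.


ρ = λ/(cμ) = 38.01/(3·23.68) = 38.01/71.04 = 0.5351

Final: 0.5351


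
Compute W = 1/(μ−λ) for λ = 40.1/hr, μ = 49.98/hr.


W = 1/(μ−λ) = 1/(49.98 − 40.1) = 1/9.88 = 0.1012 hr

Final: 0.1012 hr


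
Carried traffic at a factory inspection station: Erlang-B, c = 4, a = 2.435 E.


B(4,2.435) = 0.142621 (Erlang-B)
Carried load = a(1 − B) = 2.435·(1 − 0.142621) = 2.435·0.857379 = 2.0877 E

Final: 2.0877 Erlangs


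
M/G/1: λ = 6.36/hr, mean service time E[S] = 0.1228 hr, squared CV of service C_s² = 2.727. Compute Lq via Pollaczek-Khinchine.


ρ = λ·E[S] = 6.36·0.1228 = 0.7810
Lq = ρ²(1+C_s²)/(2(1−ρ)) = 0.6100·(1+2.727)/(2·0.2190)
= 0.6100·3.7270/0.4380 = 5.19053

Final: 5.19053


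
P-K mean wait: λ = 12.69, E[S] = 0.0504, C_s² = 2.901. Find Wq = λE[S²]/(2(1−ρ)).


ρ = λ·E[S] = 12.69·0.0504 = 0.6396
E[S²] = E[S]²(1+C_s²) = 0.0504²·(1+2.901) = 0.009909
Wq = λ·E[S²]/(2(1−ρ)) = 12.69·0.009909/(2·0.3604) = 0.17444 hr

Final: 0.17444 hr


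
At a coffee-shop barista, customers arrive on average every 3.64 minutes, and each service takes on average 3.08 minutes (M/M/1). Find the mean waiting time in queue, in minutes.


λ = 60/3.64 = 16.4835 /hr
μ = 60/3.08 = 19.4805 /hr
ρ = λ/μ = 16.4835/19.4805 = 0.8462
Wq = ρ/(μ−λ) = 0.8462/(19.4805−16.4835) = 0.28233 hr
In minutes: 0.28233·60 = 16.940 min

Final: 16.940 min


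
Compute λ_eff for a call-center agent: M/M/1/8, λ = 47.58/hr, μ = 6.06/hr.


ρ = 7.8515; P_K = (1−ρ)ρ^8/(1−ρ^9) = 0.872636
λ_eff = λ(1 − P_K) = 47.58·(1 − 0.872636) = 47.58·0.127364 = 6.0600 /hr

Final: 6.0600 /hr


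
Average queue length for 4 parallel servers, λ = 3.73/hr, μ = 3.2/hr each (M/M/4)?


a = λ/μ = 1.1656; ρ = a/4 = 0.2914
P₀ = 0.310803
Lq = P₀·a^c·ρ / (c!·(1−ρ)²) = 0.310803·1.84602·0.2914/(24·0.50211)
= 0.01387

Final: 0.01387


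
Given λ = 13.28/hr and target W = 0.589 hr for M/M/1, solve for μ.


W = 1/(μ−λ) ⇒ μ − λ = 1/W = 1/0.589 = 1.6978
μ = λ + 1/W = 13.28 + 1.6978 = 14.9778 per hr

Final: 14.9778 /hr


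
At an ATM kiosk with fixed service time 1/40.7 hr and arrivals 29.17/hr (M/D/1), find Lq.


ρ = 29.17/40.7 = 0.7167
M/D/1: Lq = ρ²/(2(1−ρ)) = 0.5137/(2·0.2833) = 0.90661

Final: 0.90661


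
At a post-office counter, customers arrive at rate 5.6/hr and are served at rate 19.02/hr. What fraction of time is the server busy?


ρ = λ/μ = 5.6/19.02 = 0.2944

Final: 0.2944


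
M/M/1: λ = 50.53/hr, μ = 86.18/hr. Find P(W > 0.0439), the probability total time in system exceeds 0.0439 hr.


W ~ Exponential(μ−λ) for M/M/1.
μ − λ = 86.18 − 50.53 = 35.6500
P(W > t) = e^{−(μ−λ)t} = e^{−1.5650} = 0.209081

Final: 0.209081


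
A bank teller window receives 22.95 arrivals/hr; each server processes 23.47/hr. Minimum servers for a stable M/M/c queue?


Stability requires cμ > λ ⇔ c > λ/μ.
λ/μ = 22.95/23.47 = 0.9778
Minimum integer c = ⌊0.9778⌋ + 1 = 1
Check: 1·23.47 = 23.47 > 22.95, while 0·23.47 = 0.00 ≤ 22.95

Final: 1 servers


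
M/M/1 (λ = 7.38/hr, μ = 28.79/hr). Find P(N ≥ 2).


ρ = 7.38/28.79 = 0.2563
P(N ≥ n) = ρ^n = 0.2563^2 = 0.065710

Final: 0.065710


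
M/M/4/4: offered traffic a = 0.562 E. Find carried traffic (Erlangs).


B(4,0.562) = 0.002370 (Erlang-B)
Carried load = a(1 − B) = 0.562·(1 − 0.002370) = 0.562·0.997630 = 0.5607 E

Final: 0.5607 Erlangs


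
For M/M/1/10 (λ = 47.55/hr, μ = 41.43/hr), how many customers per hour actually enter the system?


ρ = 1.1477; P_K = (1−ρ)ρ^10/(1−ρ^11) = 0.164943
λ_eff = λ(1 − P_K) = 47.55·(1 − 0.164943) = 47.55·0.835057 = 39.7070 /hr

Final: 39.7070 /hr


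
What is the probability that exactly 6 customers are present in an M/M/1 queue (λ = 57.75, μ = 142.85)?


ρ = 57.75/142.85 = 0.4043
P_n = (1−ρ)·ρ^n = (1 − 0.4043)·0.4043^6 = 0.5957·0.004365 = 0.002601

Final: 0.002601


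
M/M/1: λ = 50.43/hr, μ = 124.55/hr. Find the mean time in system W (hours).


W = 1/(μ−λ) = 1/(124.55 − 50.43) = 1/74.12 = 0.01349 hr

Final: 0.01349 hr


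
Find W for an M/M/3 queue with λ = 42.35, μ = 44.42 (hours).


a = 0.9534; ρ = 0.3178; P₀ = 0.381737
Lq = P₀·a^c·ρ/(c!(1−ρ)²) = 0.03765
Wq = Lq/λ = 0.03765/42.35 = 0.0008890 hr
W = Wq + 1/μ = 0.0008890 + 0.02251 = 0.02340 hr

Final: 0.02340 hr


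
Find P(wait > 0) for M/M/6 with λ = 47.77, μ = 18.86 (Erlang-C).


a = λ/μ = 2.5329; ρ = a/6 = 0.4221
P₀ = 0.078944 (from M/M/c formula)
C(c,a) = [a^c/(c!(1−ρ))]·P₀ = [264.04705/(720·0.5779)]·0.078944
= 0.63464·0.078944 = 0.050102

Final: 0.050102


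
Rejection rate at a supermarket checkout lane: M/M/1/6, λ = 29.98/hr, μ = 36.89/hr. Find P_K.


ρ = λ/μ = 29.98/36.89 = 0.8127
P_K = (1−ρ)ρ^K/(1−ρ^(K+1)) = (0.1873·0.288096)/(1 − 0.234132)
= 0.053964/0.765868 = 0.070462

Final: 0.070462


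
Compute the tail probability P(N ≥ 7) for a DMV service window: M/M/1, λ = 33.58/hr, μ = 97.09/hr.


ρ = 33.58/97.09 = 0.3459
P(N ≥ n) = ρ^n = 0.3459^7 = 0.0005920

Final: 0.0005920


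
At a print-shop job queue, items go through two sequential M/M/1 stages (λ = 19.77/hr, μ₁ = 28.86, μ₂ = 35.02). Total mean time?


Each node sees arrival rate λ = 19.77/hr (tandem ⇒ throughput preserved).
W₁ = 1/(μ₁−λ) = 1/(28.86−19.77) = 0.11001 hr
W₂ = 1/(μ₂−λ) = 1/(35.02−19.77) = 0.06557 hr
W_total = W₁ + W₂ = 0.11001 + 0.06557 = 0.17558 hr

Final: 0.17558 hr


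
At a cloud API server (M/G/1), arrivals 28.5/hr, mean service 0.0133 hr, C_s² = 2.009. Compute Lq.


ρ = λ·E[S] = 28.5·0.0133 = 0.3790
Lq = ρ²(1+C_s²)/(2(1−ρ)) = 0.1437·(1+2.009)/(2·0.6210)
= 0.1437·3.0090/1.2419 = 0.34812

Final: 0.34812


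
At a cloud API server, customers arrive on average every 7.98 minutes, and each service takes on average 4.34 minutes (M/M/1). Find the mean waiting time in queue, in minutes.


λ = 60/7.98 = 7.5188 /hr
μ = 60/4.34 = 13.8249 /hr
ρ = λ/μ = 7.5188/13.8249 = 0.5439
Wq = ρ/(μ−λ) = 0.5439/(13.8249−7.5188) = 0.08624 hr
In minutes: 0.08624·60 = 5.175 min

Final: 5.175 min


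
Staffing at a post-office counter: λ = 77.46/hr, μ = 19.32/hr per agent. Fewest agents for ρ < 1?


Stability requires cμ > λ ⇔ c > λ/μ.
λ/μ = 77.46/19.32 = 4.0093
Minimum integer c = ⌊4.0093⌋ + 1 = 5
Check: 5·19.32 = 96.60 > 77.46, while 4·19.32 = 77.28 ≤ 77.46

Final: 5 servers


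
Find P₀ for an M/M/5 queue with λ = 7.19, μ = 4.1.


a = λ/μ = 7.19/4.1 = 1.7537; ρ = a/c = 0.3507
Σ_{k=0}^{4} a^k/k! (terms k=0..4) = 1.00000 + 1.75366 + 1.53766 + 0.89884 + 0.39407 = 5.58423
Tail: a^5/(5!(1−ρ)) = 16.58537/(120·0.6493) = 0.21287
P₀ = 1/(5.58423 + 0.21287) = 1/5.79710 = 0.172500

Final: 0.172500


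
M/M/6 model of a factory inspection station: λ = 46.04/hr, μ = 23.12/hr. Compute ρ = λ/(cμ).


ρ = λ/(cμ) = 46.04/(6·23.12) = 46.04/138.72 = 0.3319

Final: 0.3319


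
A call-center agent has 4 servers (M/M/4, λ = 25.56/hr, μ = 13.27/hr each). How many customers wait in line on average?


a = λ/μ = 1.9261; ρ = a/4 = 0.4815
P₀ = 0.141275
Lq = P₀·a^c·ρ / (c!·(1−ρ)²) = 0.141275·13.76448·0.4815/(24·0.26880)
= 0.14515

Final: 0.14515


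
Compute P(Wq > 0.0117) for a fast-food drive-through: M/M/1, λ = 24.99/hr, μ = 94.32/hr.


ρ = 24.99/94.32 = 0.2649
P(Wq > t) = ρ·e^{−(μ−λ)t} = 0.2649·e^{−0.8112}
= 0.2649·0.444342 = 0.117728

Final: 0.117728


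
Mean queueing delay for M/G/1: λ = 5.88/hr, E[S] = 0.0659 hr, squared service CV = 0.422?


ρ = λ·E[S] = 5.88·0.0659 = 0.3875
E[S²] = E[S]²(1+C_s²) = 0.0659²·(1+0.422) = 0.006175
Wq = λ·E[S²]/(2(1−ρ)) = 5.88·0.006175/(2·0.6125) = 0.02964 hr

Final: 0.02964 hr


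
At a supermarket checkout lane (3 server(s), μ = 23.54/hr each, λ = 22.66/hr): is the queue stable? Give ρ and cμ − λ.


Total capacity cμ = 3·23.54 = 70.62/hr
ρ = λ/(cμ) = 22.66/70.62 = 0.3209
Stable ⇔ ρ < 1: YES
Spare capacity = cμ − λ = 70.62 − 22.66 = 47.96/hr

Final: ρ = 0.3209; stable; margin = 47.96/hr


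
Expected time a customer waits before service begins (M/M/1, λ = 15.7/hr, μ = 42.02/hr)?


ρ = 15.7/42.02 = 0.3736
Wq = ρ/(μ−λ) = 0.3736/(42.02 − 15.7) = 0.3736/26.32 = 0.01420 hr

Final: 0.01420 hr


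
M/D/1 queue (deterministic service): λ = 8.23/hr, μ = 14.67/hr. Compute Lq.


ρ = 8.23/14.67 = 0.5610
M/D/1: Lq = ρ²/(2(1−ρ)) = 0.3147/(2·0.4390) = 0.35847

Final: 0.35847


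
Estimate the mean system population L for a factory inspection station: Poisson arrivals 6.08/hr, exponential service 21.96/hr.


ρ = λ/μ = 6.08/21.96 = 0.2769
L = ρ/(1−ρ) = 0.2769/(1 − 0.2769) = 0.2769/0.7231 = 0.3829

Final: 0.3829


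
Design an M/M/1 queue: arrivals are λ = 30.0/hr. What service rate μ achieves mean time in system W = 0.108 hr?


W = 1/(μ−λ) ⇒ μ − λ = 1/W = 1/0.108 = 9.2593
μ = λ + 1/W = 30.0 + 9.2593 = 39.2593 per hr

Final: 39.2593 /hr


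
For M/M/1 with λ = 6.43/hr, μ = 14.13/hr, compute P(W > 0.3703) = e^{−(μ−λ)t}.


W ~ Exponential(μ−λ) for M/M/1.
μ − λ = 14.13 − 6.43 = 7.7000
P(W > t) = e^{−(μ−λ)t} = e^{−2.8513} = 0.057769

Final: 0.057769


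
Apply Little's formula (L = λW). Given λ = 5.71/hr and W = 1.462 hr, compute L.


L = λW = 5.71·1.462 = 8.3480

Final: 8.3480


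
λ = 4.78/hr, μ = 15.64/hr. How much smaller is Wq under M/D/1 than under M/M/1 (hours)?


ρ = 4.78/15.64 = 0.3056
Wq(M/M/1) = ρ/(μ−λ) = 0.3056/10.86 = 0.02814 hr
Wq(M/D/1) = ρ/(2(μ−λ)) = 0.01407 hr
Savings = 0.02814 − 0.01407 = 0.01407 hr

Final: 0.01407 hr


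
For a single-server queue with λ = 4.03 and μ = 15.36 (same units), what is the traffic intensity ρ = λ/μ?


ρ = λ/μ = 4.03/15.36 = 0.2624

Final: 0.2624


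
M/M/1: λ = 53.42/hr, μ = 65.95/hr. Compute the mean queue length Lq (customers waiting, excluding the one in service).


ρ = 53.42/65.95 = 0.8100
Lq = ρ²/(1−ρ) = 0.6561/0.1900 = 3.4534

Final: 3.4534


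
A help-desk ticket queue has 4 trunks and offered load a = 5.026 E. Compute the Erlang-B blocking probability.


B(c,a) = (a^c/c!) / Σ_{k=0}^{c} a^k/k!
a^4/4! = 26.587573
Σ terms (k=0..4): 1.00000 + 5.02600 + 12.63034 + 21.16003 + 26.58757 = 66.403937
B = 26.587573/66.403937 = 0.400392

Final: 0.400392


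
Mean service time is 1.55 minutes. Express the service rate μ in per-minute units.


μ = 1/(service time) in consistent units.
1 minute = 1 min, so μ = 1/1.55 = 0.6452 per minute

Final: 0.6452 /min


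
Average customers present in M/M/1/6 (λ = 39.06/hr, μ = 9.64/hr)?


ρ = 39.06/9.64 = 4.0519
L = ρ[1 − (K+1)ρ^K + Kρ^(K+1)] / [(1−ρ)(1−ρ^(K+1))]
Numerator: 4.0519·(1 − 7·4425.182949 + 6·17930.253733) = 310398.319801
Denominator: (-3.0519)·(-17929.253733) = 54717.701744
L = 310398.319801/54717.701744 = 5.6727

Final: 5.6727


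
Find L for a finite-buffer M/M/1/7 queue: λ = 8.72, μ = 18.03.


ρ = 8.72/18.03 = 0.4836
L = ρ[1 − (K+1)ρ^K + Kρ^(K+1)] / [(1−ρ)(1−ρ^(K+1))]
Numerator: 0.4836·(1 − 8·0.006189 + 7·0.002993) = 0.469825
Denominator: (0.5164)·(0.997007) = 0.514816
L = 0.469825/0.514816 = 0.9126

Final: 0.9126


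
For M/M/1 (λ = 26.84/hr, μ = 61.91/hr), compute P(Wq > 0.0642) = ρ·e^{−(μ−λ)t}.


ρ = 26.84/61.91 = 0.4335
P(Wq > t) = ρ·e^{−(μ−λ)t} = 0.4335·e^{−2.2515}
= 0.4335·0.105242 = 0.045626

Final: 0.045626


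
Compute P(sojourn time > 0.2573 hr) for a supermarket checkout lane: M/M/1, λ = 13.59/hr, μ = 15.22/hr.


W ~ Exponential(μ−λ) for M/M/1.
μ − λ = 15.22 − 13.59 = 1.6300
P(W > t) = e^{−(μ−λ)t} = e^{−0.4194} = 0.657442

Final: 0.657442


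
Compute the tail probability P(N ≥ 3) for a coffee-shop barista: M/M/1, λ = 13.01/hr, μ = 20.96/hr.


ρ = 13.01/20.96 = 0.6207
P(N ≥ n) = ρ^n = 0.6207^3 = 0.239143

Final: 0.239143


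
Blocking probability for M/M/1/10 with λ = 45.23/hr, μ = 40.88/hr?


ρ = λ/μ = 45.23/40.88 = 1.1064
P_K = (1−ρ)ρ^K/(1−ρ^(K+1)) = (-0.1064·2.748888)/(1 − 3.041394)
= -0.292506/-2.041394 = 0.143288

Final: 0.143288


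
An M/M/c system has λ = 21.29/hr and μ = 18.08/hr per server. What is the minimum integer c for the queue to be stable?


Stability requires cμ > λ ⇔ c > λ/μ.
λ/μ = 21.29/18.08 = 1.1775
Minimum integer c = ⌊1.1775⌋ + 1 = 2
Check: 2·18.08 = 36.16 > 21.29, while 1·18.08 = 18.08 ≤ 21.29

Final: 2 servers


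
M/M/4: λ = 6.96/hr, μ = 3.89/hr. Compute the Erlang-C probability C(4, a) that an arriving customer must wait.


a = λ/μ = 1.7892; ρ = a/4 = 0.4473
P₀ = 0.163479 (from M/M/c formula)
C(c,a) = [a^c/(c!(1−ρ))]·P₀ = [10.24799/(24·0.5527)]·0.163479
= 0.77257·0.163479 = 0.126299

Final: 0.126299


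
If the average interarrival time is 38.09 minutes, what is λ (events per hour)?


λ = 1/(interarrival time) in consistent units.
1 hour = 60 min, so λ = 60/38.09 = 1.5752 per hour

Final: 1.5752 /hr


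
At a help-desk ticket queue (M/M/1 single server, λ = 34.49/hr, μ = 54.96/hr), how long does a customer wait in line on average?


ρ = 34.49/54.96 = 0.6275
Wq = ρ/(μ−λ) = 0.6275/(54.96 − 34.49) = 0.6275/20.47 = 0.03066 hr

Final: 0.03066 hr


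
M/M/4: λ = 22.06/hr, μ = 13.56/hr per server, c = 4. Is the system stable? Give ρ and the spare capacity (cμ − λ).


Total capacity cμ = 4·13.56 = 54.24/hr
ρ = λ/(cμ) = 22.06/54.24 = 0.4067
Stable ⇔ ρ < 1: YES
Spare capacity = cμ − λ = 54.24 − 22.06 = 32.18/hr

Final: ρ = 0.4067; stable; margin = 32.18/hr


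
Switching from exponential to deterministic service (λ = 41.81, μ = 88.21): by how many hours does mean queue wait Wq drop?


ρ = 41.81/88.21 = 0.4740
Wq(M/M/1) = ρ/(μ−λ) = 0.4740/46.40 = 0.01022 hr
Wq(M/D/1) = ρ/(2(μ−λ)) = 0.005108 hr
Savings = 0.01022 − 0.005108 = 0.005108 hr

Final: 0.005108 hr


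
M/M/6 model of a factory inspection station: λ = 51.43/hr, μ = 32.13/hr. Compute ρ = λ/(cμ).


ρ = λ/(cμ) = 51.43/(6·32.13) = 51.43/192.78 = 0.2668

Final: 0.2668


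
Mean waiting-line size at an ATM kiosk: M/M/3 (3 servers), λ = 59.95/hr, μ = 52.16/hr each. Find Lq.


a = λ/μ = 1.1493; ρ = a/3 = 0.3831
P₀ = 0.310554
Lq = P₀·a^c·ρ / (c!·(1−ρ)²) = 0.310554·1.51829·0.3831/(6·0.38055)
= 0.07912

Final: 0.07912


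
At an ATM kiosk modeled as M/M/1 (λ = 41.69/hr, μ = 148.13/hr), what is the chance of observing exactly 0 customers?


ρ = 41.69/148.13 = 0.2814
P_n = (1−ρ)·ρ^n = (1 − 0.2814)·0.2814^0 = 0.7186·1.000000 = 0.718558

Final: 0.718558


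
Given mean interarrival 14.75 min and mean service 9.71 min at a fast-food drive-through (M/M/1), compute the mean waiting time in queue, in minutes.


λ = 60/14.75 = 4.0678 /hr
μ = 60/9.71 = 6.1792 /hr
ρ = λ/μ = 4.0678/6.1792 = 0.6583
Wq = ρ/(μ−λ) = 0.6583/(6.1792−4.0678) = 0.31179 hr
In minutes: 0.31179·60 = 18.707 min

Final: 18.707 min


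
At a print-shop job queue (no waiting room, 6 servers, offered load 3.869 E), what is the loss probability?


B(c,a) = (a^c/c!) / Σ_{k=0}^{c} a^k/k!
a^6/6! = 4.658648
Σ terms (k=0..6): 1.00000 + 3.86900 + 7.48458 + 9.65261 + 9.33649 + 7.22458 + 4.65865 = 43.225910
B = 4.658648/43.225910 = 0.107774

Final: 0.107774


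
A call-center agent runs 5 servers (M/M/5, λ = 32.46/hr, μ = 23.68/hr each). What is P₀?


a = λ/μ = 32.46/23.68 = 1.3708; ρ = a/c = 0.2742
Σ_{k=0}^{4} a^k/k! (terms k=0..4) = 1.00000 + 1.37078 + 0.93951 + 0.42929 + 0.14711 = 3.88669
Tail: a^5/(5!(1−ρ)) = 4.83987/(120·0.7258) = 0.05557
P₀ = 1/(3.88669 + 0.05557) = 1/3.94226 = 0.253662

Final: 0.253662


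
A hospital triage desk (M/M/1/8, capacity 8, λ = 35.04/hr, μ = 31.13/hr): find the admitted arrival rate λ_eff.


ρ = 1.1256; P_K = (1−ρ)ρ^8/(1−ρ^9) = 0.170303
λ_eff = λ(1 − P_K) = 35.04·(1 − 0.170303) = 35.04·0.829697 = 29.0726 /hr

Final: 29.0726 /hr


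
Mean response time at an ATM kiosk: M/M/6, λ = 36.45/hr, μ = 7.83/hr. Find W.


a = 4.6552; ρ = 0.7759; P₀ = 0.007454
Lq = P₀·a^c·ρ/(c!(1−ρ)²) = 1.62720
Wq = Lq/λ = 1.62720/36.45 = 0.04464 hr
W = Wq + 1/μ = 0.04464 + 0.12771 = 0.17236 hr

Final: 0.17236 hr


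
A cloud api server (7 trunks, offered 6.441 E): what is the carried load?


B(7,6.441) = 0.213586 (Erlang-B)
Carried load = a(1 − B) = 6.441·(1 − 0.213586) = 6.441·0.786414 = 5.0653 E

Final: 5.0653 Erlangs


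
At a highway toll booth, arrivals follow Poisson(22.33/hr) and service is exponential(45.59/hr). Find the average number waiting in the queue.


ρ = 22.33/45.59 = 0.4898
Lq = ρ²/(1−ρ) = 0.2399/0.5102 = 0.4702

Final: 0.4702


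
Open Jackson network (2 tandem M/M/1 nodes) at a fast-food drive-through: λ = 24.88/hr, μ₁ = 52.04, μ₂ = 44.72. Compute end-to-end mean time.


Each node sees arrival rate λ = 24.88/hr (tandem ⇒ throughput preserved).
W₁ = 1/(μ₁−λ) = 1/(52.04−24.88) = 0.03682 hr
W₂ = 1/(μ₂−λ) = 1/(44.72−24.88) = 0.05040 hr
W_total = W₁ + W₂ = 0.03682 + 0.05040 = 0.08722 hr

Final: 0.08722 hr


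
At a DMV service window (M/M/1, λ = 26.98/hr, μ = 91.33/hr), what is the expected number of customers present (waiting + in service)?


ρ = λ/μ = 26.98/91.33 = 0.2954
L = ρ/(1−ρ) = 0.2954/(1 − 0.2954) = 0.2954/0.7046 = 0.4193

Final: 0.4193


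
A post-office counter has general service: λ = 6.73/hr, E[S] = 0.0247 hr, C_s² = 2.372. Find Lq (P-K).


ρ = λ·E[S] = 6.73·0.0247 = 0.1662
Lq = ρ²(1+C_s²)/(2(1−ρ)) = 0.02763·(1+2.372)/(2·0.8338)
= 0.02763·3.3720/1.6675 = 0.05588

Final: 0.05588


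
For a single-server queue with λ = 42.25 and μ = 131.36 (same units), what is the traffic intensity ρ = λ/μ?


ρ = λ/μ = 42.25/131.36 = 0.3216

Final: 0.3216


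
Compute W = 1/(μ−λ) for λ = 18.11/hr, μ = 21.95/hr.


W = 1/(μ−λ) = 1/(21.95 − 18.11) = 1/3.84 = 0.2604 hr

Final: 0.2604 hr


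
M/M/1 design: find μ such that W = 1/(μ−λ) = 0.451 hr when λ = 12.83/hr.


W = 1/(μ−λ) ⇒ μ − λ = 1/W = 1/0.451 = 2.2173
μ = λ + 1/W = 12.83 + 2.2173 = 15.0473 per hr

Final: 15.0473 /hr


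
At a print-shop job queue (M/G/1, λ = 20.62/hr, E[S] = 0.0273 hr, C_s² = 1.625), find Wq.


ρ = λ·E[S] = 20.62·0.0273 = 0.5629
E[S²] = E[S]²(1+C_s²) = 0.0273²·(1+1.625) = 0.001956
Wq = λ·E[S²]/(2(1−ρ)) = 20.62·0.001956/(2·0.4371) = 0.04615 hr

Final: 0.04615 hr


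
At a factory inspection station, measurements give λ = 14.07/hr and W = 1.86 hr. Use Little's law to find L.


L = λW = 14.07·1.86 = 26.1702

Final: 26.1702


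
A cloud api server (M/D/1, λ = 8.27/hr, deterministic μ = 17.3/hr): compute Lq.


ρ = 8.27/17.3 = 0.4780
M/D/1: Lq = ρ²/(2(1−ρ)) = 0.2285/(2·0.5220) = 0.21890

Final: 0.21890


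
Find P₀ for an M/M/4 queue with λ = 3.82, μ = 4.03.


a = λ/μ = 3.82/4.03 = 0.9479; ρ = a/c = 0.2370
Σ_{k=0}^{3} a^k/k! (terms k=0..3) = 1.00000 + 0.94789 + 0.44925 + 0.14195 = 2.53909
Tail: a^4/(4!(1−ρ)) = 0.80730/(24·0.7630) = 0.04408
P₀ = 1/(2.53909 + 0.04408) = 1/2.58317 = 0.387121

Final: 0.387121


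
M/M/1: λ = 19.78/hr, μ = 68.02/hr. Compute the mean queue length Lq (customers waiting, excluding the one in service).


ρ = 19.78/68.02 = 0.2908
Lq = ρ²/(1−ρ) = 0.08456/0.7092 = 0.1192

Final: 0.1192


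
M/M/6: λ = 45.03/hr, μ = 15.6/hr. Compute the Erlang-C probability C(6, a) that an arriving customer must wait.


a = λ/μ = 2.8865; ρ = a/6 = 0.4811
P₀ = 0.055030 (from M/M/c formula)
C(c,a) = [a^c/(c!(1−ρ))]·P₀ = [578.44769/(720·0.5189)]·0.055030
= 1.54824·0.055030 = 0.085200

Final: 0.085200


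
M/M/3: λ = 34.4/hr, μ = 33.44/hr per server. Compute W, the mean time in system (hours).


a = 1.0287; ρ = 0.3429; P₀ = 0.352865
Lq = P₀·a^c·ρ/(c!(1−ρ)²) = 0.05084
Wq = Lq/λ = 0.05084/34.4 = 0.001478 hr
W = Wq + 1/μ = 0.001478 + 0.02990 = 0.03138 hr

Final: 0.03138 hr


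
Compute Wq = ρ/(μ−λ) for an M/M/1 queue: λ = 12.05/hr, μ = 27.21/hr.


ρ = 12.05/27.21 = 0.4429
Wq = ρ/(μ−λ) = 0.4429/(27.21 − 12.05) = 0.4429/15.16 = 0.02921 hr

Final: 0.02921 hr


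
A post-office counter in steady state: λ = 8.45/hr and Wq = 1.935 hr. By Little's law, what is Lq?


Lq = λWq = 8.45·1.935 = 16.3507

Final: 16.3507


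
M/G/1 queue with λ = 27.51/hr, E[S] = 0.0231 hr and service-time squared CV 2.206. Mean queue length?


ρ = λ·E[S] = 27.51·0.0231 = 0.6355
Lq = ρ²(1+C_s²)/(2(1−ρ)) = 0.4038·(1+2.206)/(2·0.3645)
= 0.4038·3.2060/0.7290 = 1.77590

Final: 1.77590


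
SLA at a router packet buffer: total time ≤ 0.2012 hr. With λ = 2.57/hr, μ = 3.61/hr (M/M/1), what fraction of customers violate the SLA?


W ~ Exponential(μ−λ) for M/M/1.
μ − λ = 3.61 − 2.57 = 1.0400
P(W > t) = e^{−(μ−λ)t} = e^{−0.2092} = 0.811194

Final: 0.811194


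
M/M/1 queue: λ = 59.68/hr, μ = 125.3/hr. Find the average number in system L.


ρ = λ/μ = 59.68/125.3 = 0.4763
L = ρ/(1−ρ) = 0.4763/(1 − 0.4763) = 0.4763/0.5237 = 0.9095

Final: 0.9095


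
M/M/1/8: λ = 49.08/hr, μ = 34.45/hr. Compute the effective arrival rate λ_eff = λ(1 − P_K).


ρ = 1.4247; P_K = (1−ρ)ρ^8/(1−ρ^9) = 0.310945
λ_eff = λ(1 − P_K) = 49.08·(1 − 0.310945) = 49.08·0.689055 = 33.8188 /hr

Final: 33.8188 /hr


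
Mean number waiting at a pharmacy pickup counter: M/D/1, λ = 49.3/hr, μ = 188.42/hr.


ρ = 49.3/188.42 = 0.2616
M/D/1: Lq = ρ²/(2(1−ρ)) = 0.06846/(2·0.7384) = 0.04636

Final: 0.04636


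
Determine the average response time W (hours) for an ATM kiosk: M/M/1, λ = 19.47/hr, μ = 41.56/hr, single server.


W = 1/(μ−λ) = 1/(41.56 − 19.47) = 1/22.09 = 0.04527 hr

Final: 0.04527 hr


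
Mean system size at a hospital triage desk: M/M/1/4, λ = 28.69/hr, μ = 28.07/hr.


ρ = 28.69/28.07 = 1.0221
L = ρ[1 − (K+1)ρ^K + Kρ^(K+1)] / [(1−ρ)(1−ρ^(K+1))]
Numerator: 1.0221·(1 − 5·1.091321 + 4·1.115426) = 0.005210
Denominator: (-0.02209)·(-0.115426) = 0.002549
L = 0.005210/0.002549 = 2.0437

Final: 2.0437


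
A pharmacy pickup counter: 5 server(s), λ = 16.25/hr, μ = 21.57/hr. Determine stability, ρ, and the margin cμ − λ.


Total capacity cμ = 5·21.57 = 107.85/hr
ρ = λ/(cμ) = 16.25/107.85 = 0.1507
Stable ⇔ ρ < 1: YES
Spare capacity = cμ − λ = 107.85 − 16.25 = 91.60/hr

Final: ρ = 0.1507; stable; margin = 91.60/hr


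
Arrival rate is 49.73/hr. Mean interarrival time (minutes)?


Mean interarrival time = 1/λ = 1/49.73 hour = 0.02011 hour
In minutes: 0.02011 × 60 = 1.2065 min

Final: 1.2065 min


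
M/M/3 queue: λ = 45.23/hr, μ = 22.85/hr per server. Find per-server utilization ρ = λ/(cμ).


ρ = λ/(cμ) = 45.23/(3·22.85) = 45.23/68.55 = 0.6598

Final: 0.6598


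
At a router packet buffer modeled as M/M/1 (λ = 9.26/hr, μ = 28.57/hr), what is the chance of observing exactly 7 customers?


ρ = 9.26/28.57 = 0.3241
P_n = (1−ρ)·ρ^n = (1 − 0.3241)·0.3241^7 = 0.6759·0.0003758 = 0.0002540

Final: 0.0002540


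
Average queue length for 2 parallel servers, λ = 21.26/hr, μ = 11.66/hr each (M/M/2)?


a = λ/μ = 1.8233; ρ = a/2 = 0.9117
P₀ = 0.046209
Lq = P₀·a^c·ρ / (c!·(1−ρ)²) = 0.046209·3.32452·0.9117/(2·0.007803)
= 8.97396

Final: 8.97396


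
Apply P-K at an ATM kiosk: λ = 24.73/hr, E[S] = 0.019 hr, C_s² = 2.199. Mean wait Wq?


ρ = λ·E[S] = 24.73·0.019 = 0.4699
E[S²] = E[S]²(1+C_s²) = 0.019²·(1+2.199) = 0.001155
Wq = λ·E[S²]/(2(1−ρ)) = 24.73·0.001155/(2·0.5301) = 0.02694 hr

Final: 0.02694 hr


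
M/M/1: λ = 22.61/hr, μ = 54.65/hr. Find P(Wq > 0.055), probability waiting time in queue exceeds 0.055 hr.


ρ = 22.61/54.65 = 0.4137
P(Wq > t) = ρ·e^{−(μ−λ)t} = 0.4137·e^{−1.7622}
= 0.4137·0.171667 = 0.071023

Final: 0.071023


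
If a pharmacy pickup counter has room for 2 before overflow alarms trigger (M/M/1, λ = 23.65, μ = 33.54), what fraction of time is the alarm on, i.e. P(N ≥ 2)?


ρ = 23.65/33.54 = 0.7051
P(N ≥ n) = ρ^n = 0.7051^2 = 0.497206

Final: 0.497206


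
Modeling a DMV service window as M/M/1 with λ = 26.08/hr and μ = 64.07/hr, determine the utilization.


ρ = λ/μ = 26.08/64.07 = 0.4071

Final: 0.4071


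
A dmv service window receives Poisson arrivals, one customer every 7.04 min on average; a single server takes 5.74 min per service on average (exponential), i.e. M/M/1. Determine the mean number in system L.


λ = 60/7.04 = 8.5227 /hr
μ = 60/5.74 = 10.4530 /hr
ρ = λ/μ = 8.5227/10.4530 = 0.8153
L = ρ/(1−ρ) = 0.8153/0.1847 = 4.4154

Final: 4.4154


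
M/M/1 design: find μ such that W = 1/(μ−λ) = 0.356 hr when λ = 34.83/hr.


W = 1/(μ−λ) ⇒ μ − λ = 1/W = 1/0.356 = 2.8090
μ = λ + 1/W = 34.83 + 2.8090 = 37.6390 per hr

Final: 37.6390 /hr


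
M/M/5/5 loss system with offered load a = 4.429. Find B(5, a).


B(c,a) = (a^c/c!) / Σ_{k=0}^{c} a^k/k!
a^5/5! = 14.201923
Σ terms (k=0..5): 1.00000 + 4.42900 + 9.80802 + 14.47991 + 16.03288 + 14.20192 = 59.951729
B = 14.201923/59.951729 = 0.236889

Final: 0.236889


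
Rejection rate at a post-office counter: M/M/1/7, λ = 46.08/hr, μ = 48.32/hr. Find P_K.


ρ = λ/μ = 46.08/48.32 = 0.9536
P_K = (1−ρ)ρ^K/(1−ρ^(K+1)) = (0.04636·0.717297)/(1 − 0.684045)
= 0.033252/0.315955 = 0.105243

Final: 0.105243


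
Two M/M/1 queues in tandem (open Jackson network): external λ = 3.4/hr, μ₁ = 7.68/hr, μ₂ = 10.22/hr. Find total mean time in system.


Each node sees arrival rate λ = 3.4/hr (tandem ⇒ throughput preserved).
W₁ = 1/(μ₁−λ) = 1/(7.68−3.4) = 0.23364 hr
W₂ = 1/(μ₂−λ) = 1/(10.22−3.4) = 0.14663 hr
W_total = W₁ + W₂ = 0.23364 + 0.14663 = 0.38027 hr

Final: 0.38027 hr


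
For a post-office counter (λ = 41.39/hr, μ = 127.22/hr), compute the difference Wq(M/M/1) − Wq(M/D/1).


ρ = 41.39/127.22 = 0.3253
Wq(M/M/1) = ρ/(μ−λ) = 0.3253/85.83 = 0.003791 hr
Wq(M/D/1) = ρ/(2(μ−λ)) = 0.001895 hr
Savings = 0.003791 − 0.001895 = 0.001895 hr

Final: 0.001895 hr


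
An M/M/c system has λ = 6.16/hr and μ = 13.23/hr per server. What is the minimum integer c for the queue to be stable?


Stability requires cμ > λ ⇔ c > λ/μ.
λ/μ = 6.16/13.23 = 0.4656
Minimum integer c = ⌊0.4656⌋ + 1 = 1
Check: 1·13.23 = 13.23 > 6.16, while 0·13.23 = 0.00 ≤ 6.16

Final: 1 servers


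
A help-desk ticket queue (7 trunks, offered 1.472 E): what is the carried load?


B(7,1.472) = 0.0006819 (Erlang-B)
Carried load = a(1 − B) = 1.472·(1 − 0.0006819) = 1.472·0.999318 = 1.4710 E

Final: 1.4710 Erlangs


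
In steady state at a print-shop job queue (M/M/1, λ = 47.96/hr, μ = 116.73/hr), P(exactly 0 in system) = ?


ρ = 47.96/116.73 = 0.4109
P_n = (1−ρ)·ρ^n = (1 − 0.4109)·0.4109^0 = 0.5891·1.000000 = 0.589137

Final: 0.589137


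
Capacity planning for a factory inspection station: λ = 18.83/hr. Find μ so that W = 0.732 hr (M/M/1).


W = 1/(μ−λ) ⇒ μ − λ = 1/W = 1/0.732 = 1.3661
μ = λ + 1/W = 18.83 + 1.3661 = 20.1961 per hr

Final: 20.1961 /hr


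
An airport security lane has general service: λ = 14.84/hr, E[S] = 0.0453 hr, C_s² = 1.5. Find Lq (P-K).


ρ = λ·E[S] = 14.84·0.0453 = 0.6723
Lq = ρ²(1+C_s²)/(2(1−ρ)) = 0.4519·(1+1.5)/(2·0.3277)
= 0.4519·2.5000/0.6555 = 1.72359

Final: 1.72359


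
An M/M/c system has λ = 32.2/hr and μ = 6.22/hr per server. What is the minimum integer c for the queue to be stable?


Stability requires cμ > λ ⇔ c > λ/μ.
λ/μ = 32.2/6.22 = 5.1768
Minimum integer c = ⌊5.1768⌋ + 1 = 6
Check: 6·6.22 = 37.32 > 32.2, while 5·6.22 = 31.10 ≤ 32.2

Final: 6 servers


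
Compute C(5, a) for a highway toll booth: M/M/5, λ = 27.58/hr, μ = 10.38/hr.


a = λ/μ = 2.6570; ρ = a/5 = 0.5314
P₀ = 0.067819 (from M/M/c formula)
C(c,a) = [a^c/(c!(1−ρ))]·P₀ = [132.42944/(120·0.4686)]·0.067819
= 2.35509·0.067819 = 0.159720

Final: 0.159720


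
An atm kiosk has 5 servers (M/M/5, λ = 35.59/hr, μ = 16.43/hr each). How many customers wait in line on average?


a = λ/μ = 2.1662; ρ = a/5 = 0.4332
P₀ = 0.113315
Lq = P₀·a^c·ρ / (c!·(1−ρ)²) = 0.113315·47.69272·0.4332/(120·0.32123)
= 0.06074

Final: 0.06074


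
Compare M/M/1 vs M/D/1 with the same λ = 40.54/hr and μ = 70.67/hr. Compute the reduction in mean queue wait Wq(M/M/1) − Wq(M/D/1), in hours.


ρ = 40.54/70.67 = 0.5737
Wq(M/M/1) = ρ/(μ−λ) = 0.5737/30.13 = 0.01904 hr
Wq(M/D/1) = ρ/(2(μ−λ)) = 0.009520 hr
Savings = 0.01904 − 0.009520 = 0.009520 hr

Final: 0.009520 hr


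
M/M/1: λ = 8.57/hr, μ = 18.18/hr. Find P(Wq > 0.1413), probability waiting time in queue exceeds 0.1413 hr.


ρ = 8.57/18.18 = 0.4714
P(Wq > t) = ρ·e^{−(μ−λ)t} = 0.4714·e^{−1.3579}
= 0.4714·0.257202 = 0.121244

Final: 0.121244


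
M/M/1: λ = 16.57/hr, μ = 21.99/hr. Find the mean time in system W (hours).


W = 1/(μ−λ) = 1/(21.99 − 16.57) = 1/5.42 = 0.1845 hr

Final: 0.1845 hr


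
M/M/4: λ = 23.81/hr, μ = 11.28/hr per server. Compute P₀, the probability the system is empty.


a = λ/μ = 23.81/11.28 = 2.1108; ρ = a/c = 0.5277
Σ_{k=0}^{3} a^k/k! (terms k=0..3) = 1.00000 + 2.11082 + 2.22777 + 1.56747 = 6.90606
Tail: a^4/(4!(1−ρ)) = 19.85186/(24·0.4723) = 1.75136
P₀ = 1/(6.90606 + 1.75136) = 1/8.65742 = 0.115508

Final: 0.115508


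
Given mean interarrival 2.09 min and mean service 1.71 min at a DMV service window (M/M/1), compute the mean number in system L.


λ = 60/2.09 = 28.7081 /hr
μ = 60/1.71 = 35.0877 /hr
ρ = λ/μ = 28.7081/35.0877 = 0.8182
L = ρ/(1−ρ) = 0.8182/0.1818 = 4.5000

Final: 4.5000


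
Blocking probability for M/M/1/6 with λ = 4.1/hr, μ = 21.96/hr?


ρ = λ/μ = 4.1/21.96 = 0.1867
P_K = (1−ρ)ρ^K/(1−ρ^(K+1)) = (0.8133·0.00004236)/(1 − 0.000007908)
= 0.00003445/0.999992 = 0.00003445

Final: 0.00003445


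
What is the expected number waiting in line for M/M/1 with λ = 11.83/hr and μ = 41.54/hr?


ρ = 11.83/41.54 = 0.2848
Lq = ρ²/(1−ρ) = 0.08110/0.7152 = 0.1134

Final: 0.1134


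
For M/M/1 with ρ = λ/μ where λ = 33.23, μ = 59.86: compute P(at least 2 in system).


ρ = 33.23/59.86 = 0.5551
P(N ≥ n) = ρ^n = 0.5551^2 = 0.308168

Final: 0.308168


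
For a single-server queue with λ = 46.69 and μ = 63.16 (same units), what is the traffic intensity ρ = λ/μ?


ρ = λ/μ = 46.69/63.16 = 0.7392

Final: 0.7392
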